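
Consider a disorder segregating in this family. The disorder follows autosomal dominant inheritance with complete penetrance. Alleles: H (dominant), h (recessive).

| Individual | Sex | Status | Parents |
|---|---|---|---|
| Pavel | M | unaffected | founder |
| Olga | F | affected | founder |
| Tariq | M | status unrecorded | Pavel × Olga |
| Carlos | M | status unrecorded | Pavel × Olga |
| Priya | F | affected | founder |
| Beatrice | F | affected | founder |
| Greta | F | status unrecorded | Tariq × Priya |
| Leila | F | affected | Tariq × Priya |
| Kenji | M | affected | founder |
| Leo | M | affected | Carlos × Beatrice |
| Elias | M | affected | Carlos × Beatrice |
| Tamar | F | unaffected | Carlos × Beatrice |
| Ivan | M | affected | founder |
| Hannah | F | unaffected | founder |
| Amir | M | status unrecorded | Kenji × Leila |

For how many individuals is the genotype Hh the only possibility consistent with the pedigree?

1

Obligate heterozygotes: Beatrice is affected so carries H and passed h to Tamar (hh), so Beatrice is Hh.
Every other individual is either homozygous by phenotype or has at least one consistent homozygous assignment, so the count is 1.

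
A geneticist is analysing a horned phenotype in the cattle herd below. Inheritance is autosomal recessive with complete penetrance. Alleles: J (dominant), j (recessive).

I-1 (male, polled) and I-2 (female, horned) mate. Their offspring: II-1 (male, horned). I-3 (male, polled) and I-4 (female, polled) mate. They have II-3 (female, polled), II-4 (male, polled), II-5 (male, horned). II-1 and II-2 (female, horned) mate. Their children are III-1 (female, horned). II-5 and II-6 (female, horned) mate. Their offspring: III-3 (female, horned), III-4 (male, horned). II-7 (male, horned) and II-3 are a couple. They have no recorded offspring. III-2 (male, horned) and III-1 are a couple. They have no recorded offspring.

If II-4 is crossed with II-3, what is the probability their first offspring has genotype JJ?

4/9

I-3 is polled so carries J and passed j to II-5 (jj), so I-3 is Jj.
I-4 is polled so carries J and passed j to II-5 (jj), so I-4 is Jj.
II-4 is a polled offspring of I-3 (Jj) × I-4 (Jj), whose cross gives 1/4 JJ : 1/2 Jj : 1/4 jj; conditioning on being polled, II-4 is JJ with probability 1/3, Jj with probability 2/3.
II-3 is a polled offspring of I-3 (Jj) × I-4 (Jj), whose cross gives 1/4 JJ : 1/2 Jj : 1/4 jj; conditioning on being polled, II-3 is JJ with probability 1/3, Jj with probability 2/3.
Summing over parental genotype combinations, P(offspring has genotype JJ) = 1/9·1 + 2/9·1/2 + 2/9·1/2 + 4/9·1/4 = 4/9.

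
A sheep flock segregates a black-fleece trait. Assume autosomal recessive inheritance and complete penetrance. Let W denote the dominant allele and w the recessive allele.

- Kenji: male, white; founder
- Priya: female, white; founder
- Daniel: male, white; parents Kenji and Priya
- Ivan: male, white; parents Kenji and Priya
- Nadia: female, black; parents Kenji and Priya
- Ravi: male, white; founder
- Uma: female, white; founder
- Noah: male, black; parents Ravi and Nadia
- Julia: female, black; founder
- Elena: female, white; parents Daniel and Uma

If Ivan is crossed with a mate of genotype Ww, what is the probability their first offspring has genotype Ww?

1/2

Kenji is white so carries W and passed w to Nadia (ww), so Kenji is Ww.
Priya is white so carries W and passed w to Nadia (ww), so Priya is Ww.
Ivan is a white offspring of Kenji (Ww) × Priya (Ww), whose cross gives 1/4 WW : 1/2 Ww : 1/4 ww; conditioning on being white, Ivan is WW with probability 1/3, Ww with probability 2/3.
Summing over parental genotype combinations, P(offspring has genotype Ww) = 1/3·1/2 + 2/3·1/2 = 1/2.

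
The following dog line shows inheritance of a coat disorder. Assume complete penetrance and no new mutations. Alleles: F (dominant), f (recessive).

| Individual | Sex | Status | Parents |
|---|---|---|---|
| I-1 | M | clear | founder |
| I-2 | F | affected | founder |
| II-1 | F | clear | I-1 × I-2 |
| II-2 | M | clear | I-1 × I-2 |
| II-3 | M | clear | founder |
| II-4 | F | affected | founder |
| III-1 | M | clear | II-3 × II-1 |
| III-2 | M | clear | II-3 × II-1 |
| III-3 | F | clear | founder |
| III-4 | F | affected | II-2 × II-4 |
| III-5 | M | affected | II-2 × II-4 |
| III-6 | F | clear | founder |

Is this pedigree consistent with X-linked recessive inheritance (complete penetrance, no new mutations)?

No

Under X-linked recessive, II-2 (clear, male) cannot arise from I-1 (clear) × I-2 (affected).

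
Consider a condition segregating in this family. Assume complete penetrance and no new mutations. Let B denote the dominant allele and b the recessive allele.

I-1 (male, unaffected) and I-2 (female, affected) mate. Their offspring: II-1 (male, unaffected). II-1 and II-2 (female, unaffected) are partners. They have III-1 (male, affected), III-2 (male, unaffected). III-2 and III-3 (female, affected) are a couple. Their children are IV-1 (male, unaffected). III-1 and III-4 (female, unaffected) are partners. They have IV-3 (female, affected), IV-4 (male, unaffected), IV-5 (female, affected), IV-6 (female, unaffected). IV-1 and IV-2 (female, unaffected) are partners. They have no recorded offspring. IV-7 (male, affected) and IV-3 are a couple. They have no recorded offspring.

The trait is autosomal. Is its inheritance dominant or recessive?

recessive

II-1 and II-2 are both unaffected yet have an affected child III-1. Under dominance, an affected child requires at least one affected parent, so the trait cannot be dominant.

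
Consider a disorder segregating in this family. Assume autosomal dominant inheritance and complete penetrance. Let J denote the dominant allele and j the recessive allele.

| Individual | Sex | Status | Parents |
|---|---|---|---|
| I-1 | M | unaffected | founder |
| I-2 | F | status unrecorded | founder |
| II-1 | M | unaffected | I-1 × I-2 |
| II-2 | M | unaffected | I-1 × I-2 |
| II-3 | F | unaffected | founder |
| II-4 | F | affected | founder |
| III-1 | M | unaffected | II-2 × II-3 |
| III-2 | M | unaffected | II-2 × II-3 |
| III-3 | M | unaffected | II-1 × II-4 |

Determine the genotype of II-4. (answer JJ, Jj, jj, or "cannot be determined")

Jj

From phenotype alone, II-4 is JJ or Jj.
II-4 is affected so carries J and passed j to III-3 (jj), so II-4 is Jj.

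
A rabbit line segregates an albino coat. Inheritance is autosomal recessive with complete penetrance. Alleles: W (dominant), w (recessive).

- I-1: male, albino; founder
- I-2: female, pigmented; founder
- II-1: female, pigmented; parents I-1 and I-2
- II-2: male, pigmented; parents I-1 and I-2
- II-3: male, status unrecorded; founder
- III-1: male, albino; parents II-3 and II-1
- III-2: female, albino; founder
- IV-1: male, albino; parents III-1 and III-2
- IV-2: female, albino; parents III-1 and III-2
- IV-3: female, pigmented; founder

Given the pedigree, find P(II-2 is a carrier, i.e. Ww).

II-2 is pigmented so carries W and received w from I-1 (ww), so II-2 is Ww, giving P(Ww) = 1.

1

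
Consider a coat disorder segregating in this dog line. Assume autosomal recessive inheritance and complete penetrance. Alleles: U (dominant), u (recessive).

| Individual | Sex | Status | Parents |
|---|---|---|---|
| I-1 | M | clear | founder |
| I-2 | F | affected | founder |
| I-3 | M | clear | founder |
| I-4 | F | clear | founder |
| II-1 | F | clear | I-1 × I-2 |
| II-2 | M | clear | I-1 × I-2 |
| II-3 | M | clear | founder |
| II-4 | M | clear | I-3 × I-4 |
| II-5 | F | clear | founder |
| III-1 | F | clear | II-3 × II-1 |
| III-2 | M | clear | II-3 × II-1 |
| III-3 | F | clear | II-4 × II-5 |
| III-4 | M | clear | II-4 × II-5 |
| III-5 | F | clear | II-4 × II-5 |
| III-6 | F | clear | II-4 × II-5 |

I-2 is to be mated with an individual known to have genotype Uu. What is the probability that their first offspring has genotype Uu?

1/2

I-2 is affected, so I-2 is uu.
The cross gives 1/2 Uu : 1/2 uu, so P(offspring has genotype Uu) = 1/2.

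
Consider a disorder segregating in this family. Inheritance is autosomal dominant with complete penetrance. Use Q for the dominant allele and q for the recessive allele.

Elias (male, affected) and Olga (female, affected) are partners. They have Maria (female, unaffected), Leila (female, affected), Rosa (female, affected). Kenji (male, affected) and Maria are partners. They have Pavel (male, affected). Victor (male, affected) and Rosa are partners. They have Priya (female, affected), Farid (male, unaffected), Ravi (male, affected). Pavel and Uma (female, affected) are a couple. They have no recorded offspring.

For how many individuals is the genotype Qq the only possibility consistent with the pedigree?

5

Obligate heterozygotes: Elias is affected so carries Q and passed q to Maria (qq), so Elias is Qq; Olga is affected so carries Q and passed q to Maria (qq), so Olga is Qq; Rosa is affected so carries Q and passed q to Farid (qq), so Rosa is Qq; Victor is affected so carries Q and passed q to Farid (qq), so Victor is Qq; Pavel is affected so carries Q and received q from Maria (qq), so Pavel is Qq.
Every other individual is either homozygous by phenotype or has at least one consistent homozygous assignment, so the count is 5.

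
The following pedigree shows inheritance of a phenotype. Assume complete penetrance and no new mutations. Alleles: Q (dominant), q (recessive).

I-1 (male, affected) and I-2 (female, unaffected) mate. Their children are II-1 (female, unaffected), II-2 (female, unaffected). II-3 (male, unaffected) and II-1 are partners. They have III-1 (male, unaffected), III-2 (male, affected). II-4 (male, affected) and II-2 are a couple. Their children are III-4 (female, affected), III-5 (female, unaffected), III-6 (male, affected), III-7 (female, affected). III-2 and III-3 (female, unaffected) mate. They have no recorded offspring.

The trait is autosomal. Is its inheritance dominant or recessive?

II-3 and II-1 are both unaffected yet have an affected child III-2. Under dominance, an affected child requires at least one affected parent, so the trait cannot be dominant.

recessive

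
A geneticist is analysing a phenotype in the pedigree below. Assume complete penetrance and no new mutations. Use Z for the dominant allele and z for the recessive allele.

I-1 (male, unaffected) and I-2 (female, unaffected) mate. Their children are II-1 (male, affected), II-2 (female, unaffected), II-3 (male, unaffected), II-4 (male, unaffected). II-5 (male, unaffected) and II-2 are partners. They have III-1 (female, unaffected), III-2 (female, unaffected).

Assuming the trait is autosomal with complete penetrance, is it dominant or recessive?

recessive

I-1 and I-2 are both unaffected yet have an affected child II-1. Under dominance, an affected child requires at least one affected parent, so the trait cannot be dominant.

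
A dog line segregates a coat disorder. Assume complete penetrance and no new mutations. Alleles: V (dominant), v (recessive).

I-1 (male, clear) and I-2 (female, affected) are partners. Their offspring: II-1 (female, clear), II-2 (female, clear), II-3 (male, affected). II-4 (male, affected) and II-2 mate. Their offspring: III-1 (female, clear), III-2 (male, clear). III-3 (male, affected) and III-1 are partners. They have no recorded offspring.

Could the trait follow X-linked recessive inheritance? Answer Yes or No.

A consistent assignment under X-linked recessive exists: I-1 X^V Y, I-2 X^v X^v, II-1 X^V X^v, II-2 X^V X^v, II-3 X^v Y, II-4 X^v Y, III-1 X^V X^v, III-2 X^V Y, III-3 X^v Y.
In this assignment every recorded phenotype matches its genotype and every non-founder's genotype is obtainable from its parents' genotypes, so the pedigree is consistent.

Yes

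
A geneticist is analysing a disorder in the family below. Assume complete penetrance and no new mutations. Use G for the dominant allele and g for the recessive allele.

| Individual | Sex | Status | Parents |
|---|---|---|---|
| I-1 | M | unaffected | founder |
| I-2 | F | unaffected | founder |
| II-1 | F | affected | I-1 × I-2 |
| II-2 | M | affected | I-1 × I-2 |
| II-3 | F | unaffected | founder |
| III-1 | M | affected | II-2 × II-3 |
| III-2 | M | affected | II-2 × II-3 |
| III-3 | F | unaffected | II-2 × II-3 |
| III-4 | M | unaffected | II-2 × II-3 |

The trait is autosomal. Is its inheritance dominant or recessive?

recessive

I-1 and I-2 are both unaffected yet have an affected child II-1. Under dominance, an affected child requires at least one affected parent, so the trait cannot be dominant.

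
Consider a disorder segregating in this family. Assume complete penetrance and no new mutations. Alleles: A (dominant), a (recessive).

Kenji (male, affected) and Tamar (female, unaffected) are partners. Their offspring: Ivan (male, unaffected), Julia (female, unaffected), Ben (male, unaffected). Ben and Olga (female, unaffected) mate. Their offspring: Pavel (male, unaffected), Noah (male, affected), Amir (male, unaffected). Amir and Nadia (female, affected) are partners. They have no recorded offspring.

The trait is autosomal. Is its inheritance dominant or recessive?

recessive

Ben and Olga are both unaffected yet have an affected child Noah. Under dominance, an affected child requires at least one affected parent, so the trait cannot be dominant.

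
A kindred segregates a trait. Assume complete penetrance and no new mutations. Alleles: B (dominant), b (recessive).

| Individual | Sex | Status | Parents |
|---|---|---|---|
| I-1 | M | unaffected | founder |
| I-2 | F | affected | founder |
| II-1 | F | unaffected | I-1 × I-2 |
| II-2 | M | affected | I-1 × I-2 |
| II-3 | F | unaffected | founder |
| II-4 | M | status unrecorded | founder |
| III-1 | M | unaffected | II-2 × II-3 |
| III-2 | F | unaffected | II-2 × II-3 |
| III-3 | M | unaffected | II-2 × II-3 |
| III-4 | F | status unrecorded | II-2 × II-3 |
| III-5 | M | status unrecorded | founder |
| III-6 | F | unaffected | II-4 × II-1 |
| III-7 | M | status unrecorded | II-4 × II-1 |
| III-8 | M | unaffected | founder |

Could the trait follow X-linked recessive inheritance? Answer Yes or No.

A consistent assignment under X-linked recessive exists: I-1 X^B Y, I-2 X^b X^b, II-1 X^B X^b, II-2 X^b Y, II-3 X^B X^B, II-4 X^B Y, III-1 X^B Y, III-2 X^B X^b, III-3 X^B Y, III-4 X^B X^b, III-5 X^B Y, III-6 X^B X^B, III-7 X^B Y, III-8 X^B Y.
In this assignment every recorded phenotype matches its genotype and every non-founder's genotype is obtainable from its parents' genotypes, so the pedigree is consistent.

Yes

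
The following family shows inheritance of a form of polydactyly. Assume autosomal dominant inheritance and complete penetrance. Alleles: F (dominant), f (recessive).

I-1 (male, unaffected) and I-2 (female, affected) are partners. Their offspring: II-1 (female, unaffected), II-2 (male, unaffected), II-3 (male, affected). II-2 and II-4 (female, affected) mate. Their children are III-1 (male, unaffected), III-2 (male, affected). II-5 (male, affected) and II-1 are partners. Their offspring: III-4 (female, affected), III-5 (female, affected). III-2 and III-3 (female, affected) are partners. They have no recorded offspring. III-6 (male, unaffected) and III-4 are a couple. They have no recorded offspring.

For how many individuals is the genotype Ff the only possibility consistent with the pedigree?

Obligate heterozygotes: I-2 is affected so carries F and passed f to II-1 (ff), so I-2 is Ff; II-3 is affected so carries F and received f from I-1 (ff), so II-3 is Ff; II-4 is affected so carries F and passed f to III-1 (ff), so II-4 is Ff; III-2 is affected so carries F and received f from II-2 (ff), so III-2 is Ff; III-4 is affected so carries F and received f from II-1 (ff), so III-4 is Ff; III-5 is affected so carries F and received f from II-1 (ff), so III-5 is Ff.
Every other individual is either homozygous by phenotype or has at least one consistent homozygous assignment, so the count is 6.

6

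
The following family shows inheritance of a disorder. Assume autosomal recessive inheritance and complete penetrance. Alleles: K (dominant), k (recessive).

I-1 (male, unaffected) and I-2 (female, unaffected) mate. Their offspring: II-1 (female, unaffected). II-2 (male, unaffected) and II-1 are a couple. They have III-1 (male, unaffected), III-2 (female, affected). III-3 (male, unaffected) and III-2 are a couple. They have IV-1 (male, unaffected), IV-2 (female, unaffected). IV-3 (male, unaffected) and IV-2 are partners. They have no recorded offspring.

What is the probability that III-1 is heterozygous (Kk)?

II-2 is unaffected so carries K and passed k to III-2 (kk), so II-2 is Kk.
II-1 is unaffected so carries K and passed k to III-2 (kk), so II-1 is Kk.
Their cross gives offspring ratios 1/4 KK : 1/2 Kk : 1/4 kk. Conditioning on III-1 being unaffected, P(Kk) = 1/2 / 3/4 = 2/3.

2/3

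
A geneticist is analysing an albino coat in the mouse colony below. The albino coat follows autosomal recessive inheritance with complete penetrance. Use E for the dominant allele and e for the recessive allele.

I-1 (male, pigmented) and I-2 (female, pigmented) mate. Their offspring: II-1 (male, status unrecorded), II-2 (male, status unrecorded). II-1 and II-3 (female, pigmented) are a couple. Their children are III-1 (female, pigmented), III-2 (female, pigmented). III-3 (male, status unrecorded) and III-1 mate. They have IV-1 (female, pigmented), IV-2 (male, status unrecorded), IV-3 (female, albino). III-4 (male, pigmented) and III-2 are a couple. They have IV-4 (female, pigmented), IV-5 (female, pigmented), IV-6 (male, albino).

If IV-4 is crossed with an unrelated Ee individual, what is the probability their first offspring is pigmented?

III-4 is pigmented so carries E and passed e to IV-6 (ee), so III-4 is Ee.
III-2 is pigmented so carries E and passed e to IV-6 (ee), so III-2 is Ee.
IV-4 is a pigmented offspring of III-4 (Ee) × III-2 (Ee), whose cross gives 1/4 EE : 1/2 Ee : 1/4 ee; conditioning on being pigmented, IV-4 is EE with probability 1/3, Ee with probability 2/3.
Summing over parental genotype combinations, P(offspring is pigmented) = 1/3·1 + 2/3·3/4 = 5/6.

5/6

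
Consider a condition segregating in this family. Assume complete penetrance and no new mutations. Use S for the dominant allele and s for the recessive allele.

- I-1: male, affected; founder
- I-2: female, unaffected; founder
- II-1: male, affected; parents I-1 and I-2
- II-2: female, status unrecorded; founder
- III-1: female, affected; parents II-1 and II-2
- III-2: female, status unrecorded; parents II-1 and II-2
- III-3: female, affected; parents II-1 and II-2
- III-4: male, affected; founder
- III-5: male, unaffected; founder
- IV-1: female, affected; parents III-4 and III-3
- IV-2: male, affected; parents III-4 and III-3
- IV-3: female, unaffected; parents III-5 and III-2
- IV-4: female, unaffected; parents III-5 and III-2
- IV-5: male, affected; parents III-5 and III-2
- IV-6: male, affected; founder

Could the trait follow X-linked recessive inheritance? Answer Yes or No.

Yes

A consistent assignment under X-linked recessive exists: I-1 X^s Y, I-2 X^S X^s, II-1 X^s Y, II-2 X^S X^s, III-1 X^s X^s, III-2 X^S X^s, III-3 X^s X^s, III-4 X^s Y, III-5 X^S Y, IV-1 X^s X^s, IV-2 X^s Y, IV-3 X^S X^S, IV-4 X^S X^S, IV-5 X^s Y, IV-6 X^s Y.
In this assignment every recorded phenotype matches its genotype and every non-founder's genotype is obtainable from its parents' genotypes, so the pedigree is consistent.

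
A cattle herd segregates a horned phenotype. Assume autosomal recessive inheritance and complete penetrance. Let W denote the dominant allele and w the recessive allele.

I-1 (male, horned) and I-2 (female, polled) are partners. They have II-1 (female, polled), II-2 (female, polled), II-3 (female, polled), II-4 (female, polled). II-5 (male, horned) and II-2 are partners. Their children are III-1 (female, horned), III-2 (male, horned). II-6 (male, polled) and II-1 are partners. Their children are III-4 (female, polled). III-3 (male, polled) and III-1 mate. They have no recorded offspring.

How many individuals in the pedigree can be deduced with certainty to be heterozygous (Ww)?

4

Obligate heterozygotes: II-1 is polled so carries W and received w from I-1 (ww), so II-1 is Ww; II-2 is polled so carries W and received w from I-1 (ww), so II-2 is Ww; II-3 is polled so carries W and received w from I-1 (ww), so II-3 is Ww; II-4 is polled so carries W and received w from I-1 (ww), so II-4 is Ww.
Every other individual is either homozygous by phenotype or has at least one consistent homozygous assignment, so the count is 4.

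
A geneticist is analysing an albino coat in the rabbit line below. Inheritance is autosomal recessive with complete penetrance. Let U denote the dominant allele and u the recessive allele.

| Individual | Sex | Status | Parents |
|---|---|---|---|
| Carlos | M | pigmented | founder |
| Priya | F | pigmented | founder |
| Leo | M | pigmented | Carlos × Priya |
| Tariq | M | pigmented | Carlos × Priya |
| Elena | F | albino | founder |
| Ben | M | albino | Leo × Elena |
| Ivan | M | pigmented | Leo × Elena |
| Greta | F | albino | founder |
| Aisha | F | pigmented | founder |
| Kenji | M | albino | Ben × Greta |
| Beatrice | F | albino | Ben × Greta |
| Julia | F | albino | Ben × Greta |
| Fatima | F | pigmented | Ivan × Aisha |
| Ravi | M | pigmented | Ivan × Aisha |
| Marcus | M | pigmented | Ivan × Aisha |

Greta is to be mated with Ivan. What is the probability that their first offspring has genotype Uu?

1/2

Greta is albino, so Greta is uu.
Ivan is pigmented so carries U and received u from Elena (uu), so Ivan is Uu.
The cross gives 1/2 Uu : 1/2 uu, so P(offspring has genotype Uu) = 1/2.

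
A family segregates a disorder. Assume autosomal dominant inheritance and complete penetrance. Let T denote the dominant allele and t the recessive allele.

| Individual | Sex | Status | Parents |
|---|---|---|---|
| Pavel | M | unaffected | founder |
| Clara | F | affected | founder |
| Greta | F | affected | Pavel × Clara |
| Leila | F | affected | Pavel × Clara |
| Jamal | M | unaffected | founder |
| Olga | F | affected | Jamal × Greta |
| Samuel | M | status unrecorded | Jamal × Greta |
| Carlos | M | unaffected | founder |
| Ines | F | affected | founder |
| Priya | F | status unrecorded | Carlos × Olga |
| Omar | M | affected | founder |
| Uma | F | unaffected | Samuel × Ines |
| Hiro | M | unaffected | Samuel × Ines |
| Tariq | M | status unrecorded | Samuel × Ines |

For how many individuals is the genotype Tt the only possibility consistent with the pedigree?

Obligate heterozygotes: Greta is affected so carries T and received t from Pavel (tt), so Greta is Tt; Leila is affected so carries T and received t from Pavel (tt), so Leila is Tt; Olga is affected so carries T and received t from Jamal (tt), so Olga is Tt; Ines is affected so carries T and passed t to Uma (tt), so Ines is Tt.
Every other individual is either homozygous by phenotype or has at least one consistent homozygous assignment, so the count is 4.

4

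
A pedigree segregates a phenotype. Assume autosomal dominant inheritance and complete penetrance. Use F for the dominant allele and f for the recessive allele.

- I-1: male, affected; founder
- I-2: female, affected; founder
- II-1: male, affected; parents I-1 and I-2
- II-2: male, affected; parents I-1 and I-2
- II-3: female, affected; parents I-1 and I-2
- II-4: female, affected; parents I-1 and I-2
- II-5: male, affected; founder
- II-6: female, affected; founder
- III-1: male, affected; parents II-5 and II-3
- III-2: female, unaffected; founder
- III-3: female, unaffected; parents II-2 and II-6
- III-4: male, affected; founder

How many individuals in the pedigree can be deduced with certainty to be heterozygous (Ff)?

2

Obligate heterozygotes: II-2 is affected so carries F and passed f to III-3 (ff), so II-2 is Ff; II-6 is affected so carries F and passed f to III-3 (ff), so II-6 is Ff.
Every other individual is either homozygous by phenotype or has at least one consistent homozygous assignment, so the count is 2.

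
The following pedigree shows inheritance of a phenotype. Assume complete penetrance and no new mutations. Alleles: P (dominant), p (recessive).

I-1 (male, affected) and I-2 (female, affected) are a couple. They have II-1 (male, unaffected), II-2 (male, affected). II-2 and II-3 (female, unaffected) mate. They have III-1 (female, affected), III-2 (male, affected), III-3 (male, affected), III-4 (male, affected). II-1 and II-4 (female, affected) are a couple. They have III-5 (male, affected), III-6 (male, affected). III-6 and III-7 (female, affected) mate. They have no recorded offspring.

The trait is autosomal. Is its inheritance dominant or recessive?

dominant

I-1 and I-2 are both affected yet have an unaffected child II-1. Under a recessive model two affected parents are homozygous and every child would be affected, so the trait cannot be recessive.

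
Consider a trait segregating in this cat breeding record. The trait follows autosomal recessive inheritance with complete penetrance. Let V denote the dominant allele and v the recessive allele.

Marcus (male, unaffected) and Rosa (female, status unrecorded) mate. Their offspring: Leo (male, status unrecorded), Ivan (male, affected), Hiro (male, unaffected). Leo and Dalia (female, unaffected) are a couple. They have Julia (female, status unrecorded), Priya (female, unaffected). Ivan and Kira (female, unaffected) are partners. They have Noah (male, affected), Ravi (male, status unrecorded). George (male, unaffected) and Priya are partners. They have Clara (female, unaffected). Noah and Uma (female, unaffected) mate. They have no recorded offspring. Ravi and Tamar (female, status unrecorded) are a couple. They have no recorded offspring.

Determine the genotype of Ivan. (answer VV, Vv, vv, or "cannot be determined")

Ivan is affected, so Ivan is vv.

vv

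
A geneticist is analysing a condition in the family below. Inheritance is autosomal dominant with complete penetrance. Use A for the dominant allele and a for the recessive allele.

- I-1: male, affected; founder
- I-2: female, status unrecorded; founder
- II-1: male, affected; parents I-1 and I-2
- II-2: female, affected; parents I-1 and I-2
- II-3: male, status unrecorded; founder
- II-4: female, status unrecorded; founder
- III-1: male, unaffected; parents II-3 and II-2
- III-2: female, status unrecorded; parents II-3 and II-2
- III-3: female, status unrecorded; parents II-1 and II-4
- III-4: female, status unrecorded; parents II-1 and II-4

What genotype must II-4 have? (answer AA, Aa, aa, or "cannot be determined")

cannot be determined

II-4's phenotype is unrecorded, and no parent or child forces a single allele at both positions; consistent genotype assignments exist with II-4 as AA or Aa or aa.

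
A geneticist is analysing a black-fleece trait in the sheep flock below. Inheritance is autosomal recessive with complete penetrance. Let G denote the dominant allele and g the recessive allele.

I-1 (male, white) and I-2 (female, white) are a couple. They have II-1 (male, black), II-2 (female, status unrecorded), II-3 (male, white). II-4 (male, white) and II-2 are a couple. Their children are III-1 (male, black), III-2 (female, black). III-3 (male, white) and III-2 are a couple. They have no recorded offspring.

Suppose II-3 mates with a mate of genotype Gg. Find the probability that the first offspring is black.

I-1 is white so carries G and passed g to II-1 (gg), so I-1 is Gg.
I-2 is white so carries G and passed g to II-1 (gg), so I-2 is Gg.
II-3 is a white offspring of I-1 (Gg) × I-2 (Gg), whose cross gives 1/4 GG : 1/2 Gg : 1/4 gg; conditioning on being white, II-3 is GG with probability 1/3, Gg with probability 2/3.
Summing over parental genotype combinations, P(offspring is black) = 2/3·1/4 = 1/6.

1/6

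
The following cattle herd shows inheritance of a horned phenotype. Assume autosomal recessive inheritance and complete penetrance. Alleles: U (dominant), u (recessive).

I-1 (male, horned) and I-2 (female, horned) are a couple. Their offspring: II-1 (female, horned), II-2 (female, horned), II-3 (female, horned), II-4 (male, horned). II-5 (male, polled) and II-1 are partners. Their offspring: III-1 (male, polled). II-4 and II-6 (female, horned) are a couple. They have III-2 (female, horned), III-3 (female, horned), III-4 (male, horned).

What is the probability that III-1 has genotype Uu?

1

III-1 is polled so carries U and received u from II-1 (uu), so III-1 is Uu, giving P(Uu) = 1.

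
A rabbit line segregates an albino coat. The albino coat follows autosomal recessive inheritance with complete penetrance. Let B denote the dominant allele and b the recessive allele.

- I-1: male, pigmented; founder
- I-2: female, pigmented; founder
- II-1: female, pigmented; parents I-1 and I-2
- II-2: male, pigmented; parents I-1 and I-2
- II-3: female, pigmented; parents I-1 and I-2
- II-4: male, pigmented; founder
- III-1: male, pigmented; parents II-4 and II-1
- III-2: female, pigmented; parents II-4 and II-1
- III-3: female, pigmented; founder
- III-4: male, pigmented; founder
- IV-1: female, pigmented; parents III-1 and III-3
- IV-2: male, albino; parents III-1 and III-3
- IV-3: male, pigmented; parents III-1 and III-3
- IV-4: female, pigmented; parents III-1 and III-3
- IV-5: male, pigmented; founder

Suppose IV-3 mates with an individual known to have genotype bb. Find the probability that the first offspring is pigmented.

III-1 is pigmented so carries B and passed b to IV-2 (bb), so III-1 is Bb.
III-3 is pigmented so carries B and passed b to IV-2 (bb), so III-3 is Bb.
IV-3 is a pigmented offspring of III-1 (Bb) × III-3 (Bb), whose cross gives 1/4 BB : 1/2 Bb : 1/4 bb; conditioning on being pigmented, IV-3 is BB with probability 1/3, Bb with probability 2/3.
Summing over parental genotype combinations, P(offspring is pigmented) = 1/3·1 + 2/3·1/2 = 2/3.

2/3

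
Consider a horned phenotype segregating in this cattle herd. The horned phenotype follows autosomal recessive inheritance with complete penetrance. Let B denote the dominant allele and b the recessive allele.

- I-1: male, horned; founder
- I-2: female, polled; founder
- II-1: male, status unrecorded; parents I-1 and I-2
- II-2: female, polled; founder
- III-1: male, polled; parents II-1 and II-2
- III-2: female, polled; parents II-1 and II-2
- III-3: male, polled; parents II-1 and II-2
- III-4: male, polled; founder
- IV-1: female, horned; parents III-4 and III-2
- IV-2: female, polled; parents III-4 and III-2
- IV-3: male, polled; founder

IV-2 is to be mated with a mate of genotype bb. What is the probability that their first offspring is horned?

III-4 is polled so carries B and passed b to IV-1 (bb), so III-4 is Bb.
III-2 is polled so carries B and passed b to IV-1 (bb), so III-2 is Bb.
IV-2 is a polled offspring of III-4 (Bb) × III-2 (Bb), whose cross gives 1/4 BB : 1/2 Bb : 1/4 bb; conditioning on being polled, IV-2 is BB with probability 1/3, Bb with probability 2/3.
Summing over parental genotype combinations, P(offspring is horned) = 2/3·1/2 = 1/3.

1/3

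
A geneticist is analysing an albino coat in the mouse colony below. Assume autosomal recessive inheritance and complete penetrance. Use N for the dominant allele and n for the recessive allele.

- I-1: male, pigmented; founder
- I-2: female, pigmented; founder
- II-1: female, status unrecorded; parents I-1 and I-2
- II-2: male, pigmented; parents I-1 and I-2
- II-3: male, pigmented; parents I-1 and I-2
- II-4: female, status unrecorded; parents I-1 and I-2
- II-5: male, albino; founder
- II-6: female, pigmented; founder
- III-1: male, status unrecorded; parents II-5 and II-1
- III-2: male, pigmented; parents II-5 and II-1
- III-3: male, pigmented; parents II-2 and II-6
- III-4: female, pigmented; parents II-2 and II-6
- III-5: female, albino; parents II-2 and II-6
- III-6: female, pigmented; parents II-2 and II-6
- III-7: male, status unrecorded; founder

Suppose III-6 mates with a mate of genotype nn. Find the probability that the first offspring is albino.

1/3

II-2 is pigmented so carries N and passed n to III-5 (nn), so II-2 is Nn.
II-6 is pigmented so carries N and passed n to III-5 (nn), so II-6 is Nn.
III-6 is a pigmented offspring of II-2 (Nn) × II-6 (Nn), whose cross gives 1/4 NN : 1/2 Nn : 1/4 nn; conditioning on being pigmented, III-6 is NN with probability 1/3, Nn with probability 2/3.
Summing over parental genotype combinations, P(offspring is albino) = 2/3·1/2 = 1/3.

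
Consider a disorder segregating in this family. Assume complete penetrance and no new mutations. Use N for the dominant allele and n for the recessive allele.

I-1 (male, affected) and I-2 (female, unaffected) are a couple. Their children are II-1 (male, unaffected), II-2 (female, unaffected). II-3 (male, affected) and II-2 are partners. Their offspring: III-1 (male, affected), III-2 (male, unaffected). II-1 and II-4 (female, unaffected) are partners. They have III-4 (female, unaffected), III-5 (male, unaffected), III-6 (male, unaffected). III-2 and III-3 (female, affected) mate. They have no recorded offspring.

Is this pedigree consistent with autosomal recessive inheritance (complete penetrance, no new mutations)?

Yes

A consistent assignment under autosomal recessive exists: I-1 nn, I-2 NN, II-1 Nn, II-2 Nn, II-3 nn, II-4 NN, III-1 nn, III-2 Nn, III-3 nn, III-4 NN, III-5 NN, III-6 NN.
In this assignment every recorded phenotype matches its genotype and every non-founder's genotype is obtainable from its parents' genotypes, so the pedigree is consistent.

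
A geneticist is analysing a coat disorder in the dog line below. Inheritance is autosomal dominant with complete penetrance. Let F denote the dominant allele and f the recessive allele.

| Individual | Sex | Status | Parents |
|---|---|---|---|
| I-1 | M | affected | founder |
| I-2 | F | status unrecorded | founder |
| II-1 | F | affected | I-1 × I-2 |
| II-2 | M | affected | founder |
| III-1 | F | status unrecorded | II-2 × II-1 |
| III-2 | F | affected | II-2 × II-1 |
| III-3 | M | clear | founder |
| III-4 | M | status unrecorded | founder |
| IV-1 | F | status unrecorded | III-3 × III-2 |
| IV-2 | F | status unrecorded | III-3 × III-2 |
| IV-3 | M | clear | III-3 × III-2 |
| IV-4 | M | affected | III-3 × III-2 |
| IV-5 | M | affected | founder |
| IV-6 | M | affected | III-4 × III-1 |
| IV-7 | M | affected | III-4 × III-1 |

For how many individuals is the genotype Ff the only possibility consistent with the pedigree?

2

Obligate heterozygotes: III-2 is affected so carries F and passed f to IV-3 (ff), so III-2 is Ff; IV-4 is affected so carries F and received f from III-3 (ff), so IV-4 is Ff.
Every other individual is either homozygous by phenotype or has at least one consistent homozygous assignment, so the count is 2.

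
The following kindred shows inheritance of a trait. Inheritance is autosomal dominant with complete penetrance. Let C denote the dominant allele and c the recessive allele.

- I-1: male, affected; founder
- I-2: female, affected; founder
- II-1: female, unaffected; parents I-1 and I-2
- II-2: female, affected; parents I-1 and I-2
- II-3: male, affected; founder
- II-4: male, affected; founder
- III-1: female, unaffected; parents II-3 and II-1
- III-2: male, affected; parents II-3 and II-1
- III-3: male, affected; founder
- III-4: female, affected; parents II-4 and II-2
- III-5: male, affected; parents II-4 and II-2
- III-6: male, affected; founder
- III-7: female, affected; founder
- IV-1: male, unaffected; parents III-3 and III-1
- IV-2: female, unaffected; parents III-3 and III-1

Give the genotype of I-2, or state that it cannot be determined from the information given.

From phenotype alone, I-2 is CC or Cc.
I-2 is affected so carries C and passed c to II-1 (cc), so I-2 is Cc.

Cc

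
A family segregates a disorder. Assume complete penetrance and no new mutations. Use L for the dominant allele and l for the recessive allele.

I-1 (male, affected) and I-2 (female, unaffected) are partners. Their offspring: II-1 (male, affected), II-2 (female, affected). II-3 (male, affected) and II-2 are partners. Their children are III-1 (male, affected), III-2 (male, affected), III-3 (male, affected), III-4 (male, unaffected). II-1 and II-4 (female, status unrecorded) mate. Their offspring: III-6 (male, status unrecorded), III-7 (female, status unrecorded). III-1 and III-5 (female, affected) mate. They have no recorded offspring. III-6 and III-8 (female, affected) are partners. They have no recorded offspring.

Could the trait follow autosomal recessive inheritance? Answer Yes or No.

Under autosomal recessive, III-4 (unaffected, male) cannot arise from II-3 (affected) × II-2 (affected).

No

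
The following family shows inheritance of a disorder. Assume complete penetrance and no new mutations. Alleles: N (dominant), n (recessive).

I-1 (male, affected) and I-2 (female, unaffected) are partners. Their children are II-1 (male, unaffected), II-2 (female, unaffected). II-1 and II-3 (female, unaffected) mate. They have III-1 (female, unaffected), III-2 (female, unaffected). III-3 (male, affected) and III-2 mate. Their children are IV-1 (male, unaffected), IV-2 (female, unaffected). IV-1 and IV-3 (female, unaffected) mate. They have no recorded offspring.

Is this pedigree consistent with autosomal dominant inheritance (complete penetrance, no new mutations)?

A consistent assignment under autosomal dominant exists: I-1 Nn, I-2 nn, II-1 nn, II-2 nn, II-3 nn, III-1 nn, III-2 nn, III-3 Nn, IV-1 nn, IV-2 nn, IV-3 nn.
In this assignment every recorded phenotype matches its genotype and every non-founder's genotype is obtainable from its parents' genotypes, so the pedigree is consistent.

Yes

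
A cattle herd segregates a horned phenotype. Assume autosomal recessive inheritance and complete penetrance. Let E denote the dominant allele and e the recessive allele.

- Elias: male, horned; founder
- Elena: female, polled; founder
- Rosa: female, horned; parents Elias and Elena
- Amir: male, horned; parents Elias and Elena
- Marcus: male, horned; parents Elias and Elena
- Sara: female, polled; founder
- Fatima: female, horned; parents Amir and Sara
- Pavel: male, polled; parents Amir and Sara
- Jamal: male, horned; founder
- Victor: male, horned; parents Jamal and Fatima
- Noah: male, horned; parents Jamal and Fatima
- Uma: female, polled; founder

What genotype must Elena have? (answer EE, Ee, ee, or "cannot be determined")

Ee

From phenotype alone, Elena is EE or Ee.
Elena is polled so carries E and passed e to Rosa (ee), so Elena is Ee.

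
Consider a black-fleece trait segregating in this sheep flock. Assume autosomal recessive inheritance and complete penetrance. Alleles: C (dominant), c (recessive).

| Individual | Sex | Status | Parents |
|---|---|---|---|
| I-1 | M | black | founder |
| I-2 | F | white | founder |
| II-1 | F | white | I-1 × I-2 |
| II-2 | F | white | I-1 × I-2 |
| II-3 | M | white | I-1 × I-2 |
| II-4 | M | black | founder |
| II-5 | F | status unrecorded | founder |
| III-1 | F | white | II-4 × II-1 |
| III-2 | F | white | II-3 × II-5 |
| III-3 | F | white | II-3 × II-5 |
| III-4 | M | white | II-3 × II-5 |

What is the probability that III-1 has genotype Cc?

1

III-1 is white so carries C and received c from II-4 (cc), so III-1 is Cc, giving P(Cc) = 1.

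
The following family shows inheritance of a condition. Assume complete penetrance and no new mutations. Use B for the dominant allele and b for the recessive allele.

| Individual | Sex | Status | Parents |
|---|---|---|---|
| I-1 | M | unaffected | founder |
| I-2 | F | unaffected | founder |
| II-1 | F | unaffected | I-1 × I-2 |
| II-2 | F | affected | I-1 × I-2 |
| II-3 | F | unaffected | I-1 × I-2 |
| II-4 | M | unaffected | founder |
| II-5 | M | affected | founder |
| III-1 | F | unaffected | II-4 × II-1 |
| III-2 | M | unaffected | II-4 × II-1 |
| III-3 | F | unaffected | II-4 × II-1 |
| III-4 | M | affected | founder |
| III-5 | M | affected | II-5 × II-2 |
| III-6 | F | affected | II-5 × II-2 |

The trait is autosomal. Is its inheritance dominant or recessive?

recessive

I-1 and I-2 are both unaffected yet have an affected child II-2. Under dominance, an affected child requires at least one affected parent, so the trait cannot be dominant.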